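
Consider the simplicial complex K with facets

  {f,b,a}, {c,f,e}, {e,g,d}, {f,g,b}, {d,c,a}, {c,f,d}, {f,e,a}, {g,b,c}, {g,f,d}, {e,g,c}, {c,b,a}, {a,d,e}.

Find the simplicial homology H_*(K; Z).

H_0 = Z,  H_1 = Z/2,  H_2 = 0.

Fix the vertex order a < b < c < d < e < f < g and write every simplex with vertices in increasing order. Then dim K = 2 and the simplices of K are:

  0-simplices (7): a, b, c, d, e, f, g
  1-simplices (18): ab, ac, ad, ae, af, bc, bf, bg, cd, ce, cf, cg, de, df, dg, ef, eg, fg
  2-simplices (12): abc, abf, acd, ade, aef, bcg, bfg, cdf, cef, ceg, deg, dfg

so the chain groups are C_0 ≅ Z^7, C_1 ≅ Z^18, C_2 ≅ Z^12.

∂_1: C_1 → C_0 sends each edge [p,q] (with p < q) to q − p. For instance
  ∂cf = f − c.
The resulting 7×18 matrix has rank 6, and its Smith normal form has invariant factors (1,1,1,1,1,1).

∂_2: C_2 → C_1 acts by ∂[p,q,r] = [q,r] − [p,r] + [p,q]. For instance
  ∂bfg = fg − bg + bf,
  ∂deg = eg − dg + de.
This gives a 18×12 integer matrix of rank 12; reducing to Smith normal form yields diagonal entries (1,1,1,1,1,1,1,1,1,1,1,2).

Now H_k = ker ∂_k / im ∂_{k+1}, so:

  H_0: rank C_0 − rank ∂_1 = 7 − 6 = 1, and the invariant factors of ∂_1 are all 1, so H_0 ≅ Z.
  H_1: rank ker ∂_1 − rank ∂_2 = (18 − 6) − 12 = 0, and ∂_2 has invariant factor 2 > 1, so H_1 ≅ Z/2.
  H_2: rank ker ∂_2 − rank ∂_3 = (12 − 12) − 0 = 0, and there is no ∂_3, so H_2 ≅ 0.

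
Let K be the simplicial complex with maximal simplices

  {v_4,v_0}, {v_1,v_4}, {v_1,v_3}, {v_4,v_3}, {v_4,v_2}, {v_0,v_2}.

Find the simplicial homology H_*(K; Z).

H_0 ≅ Z,  H_1 ≅ Z^2.

We work with the vertex ordering v_0 < v_1 < v_2 < v_3 < v_4. The simplices of K, each written with vertices in increasing order, are:

  0-simplices (5): [v_0], [v_1], [v_2], [v_3], [v_4]
  1-simplices (6): [v_0,v_2], [v_0,v_4], [v_1,v_3], [v_1,v_4], [v_2,v_4], [v_3,v_4]

Hence C_0 ≅ Z^5, C_1 ≅ Z^6.

The boundary map ∂_1: C_1 → C_0 is given by ∂[p,q] = [q] − [p].
The resulting 5×6 matrix has rank 4, and its Smith normal form has invariant factors (1,1,1,1).

Now H_k = ker ∂_k / im ∂_{k+1}, so:

  H_0: rank C_0 − rank ∂_1 = 5 − 4 = 1, and the invariant factors of ∂_1 are all 1, so H_0 ≅ Z.
  H_1: rank ker ∂_1 − rank ∂_2 = (6 − 4) − 0 = 2, and there is no ∂_2, so H_1 ≅ Z^2.

As a check, the Euler characteristic is 5 − 6 = -1, which agrees with 1 − 2 = -1.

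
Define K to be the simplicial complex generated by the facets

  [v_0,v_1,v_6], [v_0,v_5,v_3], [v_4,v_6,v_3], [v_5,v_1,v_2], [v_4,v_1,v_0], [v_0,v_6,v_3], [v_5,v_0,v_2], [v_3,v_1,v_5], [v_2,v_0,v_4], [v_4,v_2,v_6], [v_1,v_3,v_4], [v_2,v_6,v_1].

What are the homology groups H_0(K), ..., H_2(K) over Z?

H_0 = Z,  H_1 = Z/2Z,  H_2 = 0.

Fix the vertex order v_0 < v_1 < v_2 < v_3 < v_4 < v_5 < v_6 and write every simplex with vertices in increasing order. Then dim K = 2 and the simplices of K are:

  0-simplices (7): [v_0], [v_1], [v_2], [v_3], [v_4], [v_5], [v_6]
  1-simplices (18): (18 of them)
  2-simplices (12): (12 of them)

giving chain groups C_0 ≅ Z^7, C_1 ≅ Z^18, C_2 ≅ Z^12.

The boundary map ∂_1: C_1 → C_0 maps an edge to its endpoints' difference, ∂[p,q] = q − p. For instance
  ∂[v_3,v_4] = [v_4] − [v_3].
The 7×18 boundary matrix has rank 6 and Smith normal form diag(1,1,1,1,1,1).

∂_2: C_2 → C_1 sends each 2-simplex [p,q,r] to [q,r] − [p,r] + [p,q]. For instance
  ∂[v_0,v_2,v_4] = [v_2,v_4] − [v_0,v_4] + [v_0,v_2],
  ∂[v_3,v_4,v_6] = [v_4,v_6] − [v_3,v_6] + [v_3,v_4].
The resulting 18×12 matrix has rank 12, and its Smith normal form has invariant factors (1,1,1,1,1,1,1,1,1,1,1,2).

Computing H_k = (kernel of ∂_k) / (image of ∂_{k+1}):

  H_0: rank C_0 − rank ∂_1 = 7 − 6 = 1, and the invariant factors of ∂_1 are all 1, so H_0 = Z.
  H_1: rank ker ∂_1 − rank ∂_2 = (18 − 6) − 12 = 0, and ∂_2 has invariant factor 2 > 1, so H_1 = Z/2Z.
  H_2: rank ker ∂_2 − rank ∂_3 = (12 − 12) − 0 = 0, and there is no ∂_3, so H_2 = 0.

As a check, the Euler characteristic is 7 − 18 + 12 = 1, which agrees with 1 − 0 + 0 = 1.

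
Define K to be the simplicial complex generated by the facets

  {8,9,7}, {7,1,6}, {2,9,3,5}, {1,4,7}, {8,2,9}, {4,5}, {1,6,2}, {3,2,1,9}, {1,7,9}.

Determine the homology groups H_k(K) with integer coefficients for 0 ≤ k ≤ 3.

H_0 ≅ Z,  H_1 ≅ Z,  H_2 = 0,  H_3 = 0.

Fix the vertex order 1 < 2 < 3 < 4 < 5 < 6 < 7 < 8 < 9 and write every simplex with vertices in increasing order. Then dim K = 3 and the simplices of K are:

  0-simplices (9): [1], [2], [3], [4], [5], [6], [7], [8], [9]
  1-simplices (20): [1,2], [1,3], [1,4], [1,6], [1,7], [1,9], [2,3], [2,5], [2,6], [2,8], [2,9], [3,5], [3,9], [4,5], [4,7], [5,9], [6,7], [7,8], [7,9], [8,9]
  2-simplices (13): [1,2,3], [1,2,6], [1,2,9], [1,3,9], [1,4,7], [1,6,7], [1,7,9], [2,3,5], [2,3,9], [2,5,9], [2,8,9], [3,5,9], [7,8,9]
  3-simplices (2): [1,2,3,9], [2,3,5,9]

so the chain groups are C_0 ≅ Z^9, C_1 ≅ Z^20, C_2 ≅ Z^13, C_3 ≅ Z^2.

∂_1: C_1 → C_0 maps an edge to its endpoints' difference, ∂[p,q] = q − p. For instance
  ∂[1,4] = [4] − [1].
As a 9×20 matrix over Z this has rank 8, with invariant factors (1,1,1,1,1,1,1,1).

Boundary ∂_2: C_2 → C_1 sends each 2-simplex [p,q,r] to [q,r] − [p,r] + [p,q]. For instance
  ∂[2,5,9] = [5,9] − [2,9] + [2,5],
  ∂[1,2,6] = [2,6] − [1,6] + [1,2].
As a 20×13 matrix over Z this has rank 11, with invariant factors (1,1,1,1,1,1,1,1,1,1,1).

The boundary map ∂_3: C_3 → C_2 sends each 3-simplex σ to the alternating sum Σ_i (−1)^i (σ with its i-th vertex removed). For instance
  ∂[2,3,5,9] = [3,5,9] − [2,5,9] + [2,3,9] − [2,3,5],
  ∂[1,2,3,9] = [2,3,9] − [1,3,9] + [1,2,9] − [1,2,3].
As a 13×2 matrix over Z this has rank 2, with invariant factors (1,1).

From H_k ≅ ker(∂_k) / im(∂_{k+1}) we obtain:

  H_0: rank C_0 − rank ∂_1 = 9 − 8 = 1, and the invariant factors of ∂_1 are all 1, so H_0 = Z.
  H_1: rank ker ∂_1 − rank ∂_2 = (20 − 8) − 11 = 1, and the invariant factors of ∂_2 are all 1, so H_1 = Z.
  H_2: rank ker ∂_2 − rank ∂_3 = (13 − 11) − 2 = 0, and the invariant factors of ∂_3 are all 1, so H_2 = 0.
  H_3: rank ker ∂_3 − rank ∂_4 = (2 − 2) − 0 = 0, and there is no ∂_4, so H_3 = 0.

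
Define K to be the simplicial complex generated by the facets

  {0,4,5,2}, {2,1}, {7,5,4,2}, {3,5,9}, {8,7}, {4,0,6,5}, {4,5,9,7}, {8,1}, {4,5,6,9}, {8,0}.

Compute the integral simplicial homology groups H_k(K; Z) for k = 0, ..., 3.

H_0 ≅ Z,  H_1 ≅ Z^2,  H_2 = 0,  H_3 = 0.

Fix the vertex order 0 < 1 < 2 < 3 < 4 < 5 < 6 < 7 < 8 < 9 and write every simplex with vertices in increasing order. Then dim K = 3 and the simplices of K are:

  0-simplices (10): [0], [1], [2], [3], [4], [5], [6], [7], [8], [9]
  1-simplices (22): [0,2], [0,4], [0,5], [0,6], [0,8], [1,2], [1,8], [2,4], [2,5], [2,7], [3,5], [3,9], [4,5], [4,6], [4,7], [4,9], [5,6], [5,7], [5,9], [6,9], [7,8], [7,9]
  2-simplices (16): [0,2,4], [0,2,5], [0,4,5], [0,4,6], [0,5,6], [2,4,5], [2,4,7], [2,5,7], [3,5,9], [4,5,6], [4,5,7], [4,5,9], [4,6,9], [4,7,9], [5,6,9], [5,7,9]
  3-simplices (5): [0,2,4,5], [0,4,5,6], [2,4,5,7], [4,5,6,9], [4,5,7,9]

so the chain groups are C_0 ≅ Z^10, C_1 ≅ Z^22, C_2 ≅ Z^16, C_3 ≅ Z^5.

∂_1: C_1 → C_0 sends each edge [p,q] (with p < q) to q − p.
As a 10×22 matrix over Z this has rank 9, with invariant factors (1,1,1,1,1,1,1,1,1).

∂_2: C_2 → C_1 sends each 2-simplex [p,q,r] to [q,r] − [p,r] + [p,q]. For instance
  ∂[5,7,9] = [7,9] − [5,9] + [5,7],
  ∂[0,5,6] = [5,6] − [0,6] + [0,5].
The resulting 22×16 matrix has rank 11, and its Smith normal form has invariant factors (1,1,1,1,1,1,1,1,1,1,1).

Boundary ∂_3: C_3 → C_2 sends each 3-simplex σ to the alternating sum Σ_i (−1)^i (σ with its i-th vertex removed). For instance
  ∂[4,5,6,9] = [5,6,9] − [4,6,9] + [4,5,9] − [4,5,6],
  ∂[4,5,7,9] = [5,7,9] − [4,7,9] + [4,5,9] − [4,5,7].
The 16×5 boundary matrix has rank 5 and Smith normal form diag(1,1,1,1,1).

Computing H_k = (kernel of ∂_k) / (image of ∂_{k+1}):

  H_0: rank C_0 − rank ∂_1 = 10 − 9 = 1, and the invariant factors of ∂_1 are all 1, so H_0 = Z.
  H_1: rank ker ∂_1 − rank ∂_2 = (22 − 9) − 11 = 2, and the invariant factors of ∂_2 are all 1, so H_1 = Z^2.
  H_2: rank ker ∂_2 − rank ∂_3 = (16 − 11) − 5 = 0, and the invariant factors of ∂_3 are all 1, so H_2 = 0.
  H_3: rank ker ∂_3 − rank ∂_4 = (5 − 5) − 0 = 0, and there is no ∂_4, so H_3 = 0.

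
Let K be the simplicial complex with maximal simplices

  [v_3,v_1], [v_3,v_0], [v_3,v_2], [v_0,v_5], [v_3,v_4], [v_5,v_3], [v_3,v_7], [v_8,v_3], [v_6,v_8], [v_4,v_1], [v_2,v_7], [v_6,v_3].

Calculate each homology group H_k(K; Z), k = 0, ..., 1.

H_0 = Z,  H_1 = Z^4.

K has 9 vertices, 12 edges.
rank ∂_0 = 0, rank ∂_1 = 8 ⇒ b_0 = 9 − 0 − 8 = 1; all invariant factors of ∂_1 are 1 so no torsion. So H_0 ≅ Z.
rank ∂_1 = 8, rank ∂_2 = 0 ⇒ b_1 = 12 − 8 − 0 = 4. So H_1 ≅ Z^4.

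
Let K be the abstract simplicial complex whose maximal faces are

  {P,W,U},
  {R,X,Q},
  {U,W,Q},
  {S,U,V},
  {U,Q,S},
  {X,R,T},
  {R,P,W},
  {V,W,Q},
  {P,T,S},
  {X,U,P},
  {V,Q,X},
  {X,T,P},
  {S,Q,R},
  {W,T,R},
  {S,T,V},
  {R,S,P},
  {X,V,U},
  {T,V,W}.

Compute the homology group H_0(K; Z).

We work with the vertex ordering P < Q < R < S < T < U < V < W < X. The simplices of K, each written with vertices in increasing order, are:

  0-simplices (9): P, Q, R, S, T, U, V, W, X
  1-simplices (27): PR, PS, PT, PU, PW, PX, QR, QS, QU, QV, QW, QX, RS, RT, RW, RX, ST, SU, SV, TV, TW, TX, UV, UW, UX, VW, VX
  2-simplices (18): PRS, PRW, PST, PTX, PUW, PUX, QRS, QRX, QSU, QUW, QVW, QVX, RTW, RTX, STV, SUV, TVW, UVX

giving chain groups C_0 ≅ Z^9, C_1 ≅ Z^27, C_2 ≅ Z^18.

∂_1: C_1 → C_0 is given by ∂[p,q] = [q] − [p]. For instance
  ∂PW = W − P.
This gives a 9×27 integer matrix of rank 8; reducing to Smith normal form yields diagonal entries (1,1,1,1,1,1,1,1).

Boundary ∂_2: C_2 → C_1 sends each 2-simplex [p,q,r] to [q,r] − [p,r] + [p,q]. For instance
  ∂PRW = RW − PW + PR,
  ∂RTW = TW − RW + RT.
This gives a 27×18 integer matrix of rank 18; reducing to Smith normal form yields diagonal entries (1,1,1,1,1,1,1,1,1,1,1,1,1,1,1,1,1,2).

Now H_k = ker ∂_k / im ∂_{k+1}, so:

  H_0: rank C_0 − rank ∂_1 = 9 − 8 = 1, and the invariant factors of ∂_1 are all 1, so H_0 = Z.

(K is a triangulation of the Klein bottle.)

H_0 = Z.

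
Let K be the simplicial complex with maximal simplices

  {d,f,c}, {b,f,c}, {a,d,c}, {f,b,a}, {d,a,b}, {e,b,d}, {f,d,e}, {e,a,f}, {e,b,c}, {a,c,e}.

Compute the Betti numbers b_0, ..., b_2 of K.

b_0 = 1, b_1 = 0, b_2 = 0.

We work with the vertex ordering a < b < c < d < e < f. The simplices of K, each written with vertices in increasing order, are:

  0-simplices (6): a, b, c, d, e, f
  1-simplices (15): ab, ac, ad, ae, af, bc, bd, be, bf, cd, ce, cf, de, df, ef
  2-simplices (10): abd, abf, acd, ace, aef, bce, bcf, bde, cdf, def

so the chain groups are C_0 ≅ Z^6, C_1 ≅ Z^15, C_2 ≅ Z^10.

The boundary map ∂_1: C_1 → C_0 maps an edge to its endpoints' difference, ∂[p,q] = q − p.
As a 6×15 matrix over Z this has rank 5, with invariant factors (1,1,1,1,1).

∂_2: C_2 → C_1 sends each 2-simplex [p,q,r] to [q,r] − [p,r] + [p,q]. For instance
  ∂acd = cd − ad + ac,
  ∂bcf = cf − bf + bc.
The resulting 15×10 matrix has rank 10, and its Smith normal form has invariant factors (1,1,1,1,1,1,1,1,1,2).

Now H_k = ker ∂_k / im ∂_{k+1}, so:

  H_0: rank C_0 − rank ∂_1 = 6 − 5 = 1, and the invariant factors of ∂_1 are all 1, so H_0 = Z.
  H_1: rank ker ∂_1 − rank ∂_2 = (15 − 5) − 10 = 0, and ∂_2 has invariant factor 2 > 1, so H_1 = Z/2.
  H_2: rank ker ∂_2 − rank ∂_3 = (10 − 10) − 0 = 0, and there is no ∂_3, so H_2 = 0.

As a check, the Euler characteristic is 6 − 15 + 10 = 1, which agrees with 1 − 0 + 0 = 1.
(K is a triangulation of the real projective plane RP^2.)

Hence the Betti numbers are b_0 = 1, b_1 = 0, b_2 = 0.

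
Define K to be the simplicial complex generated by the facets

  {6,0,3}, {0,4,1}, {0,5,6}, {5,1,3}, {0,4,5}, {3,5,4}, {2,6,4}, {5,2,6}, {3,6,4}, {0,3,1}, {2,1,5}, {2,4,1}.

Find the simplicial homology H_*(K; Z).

We work with the vertex ordering 0 < 1 < 2 < 3 < 4 < 5 < 6. The simplices of K, each written with vertices in increasing order, are:

  0-simplices (7): [0], [1], [2], [3], [4], [5], [6]
  1-simplices (18): [0,1], [0,3], [0,4], [0,5], [0,6], [1,2], [1,3], [1,4], [1,5], [2,4], [2,5], [2,6], [3,4], [3,5], [3,6], [4,5], [4,6], [5,6]
  2-simplices (12): [0,1,3], [0,1,4], [0,3,6], [0,4,5], [0,5,6], [1,2,4], [1,2,5], [1,3,5], [2,4,6], [2,5,6], [3,4,5], [3,4,6]

so the chain groups are C_0 ≅ Z^7, C_1 ≅ Z^18, C_2 ≅ Z^12.

∂_1: C_1 → C_0 maps an edge to its endpoints' difference, ∂[p,q] = q − p.
As a 7×18 matrix over Z this has rank 6, with invariant factors (1,1,1,1,1,1).

The boundary map ∂_2: C_2 → C_1 acts by ∂[p,q,r] = [q,r] − [p,r] + [p,q]. For instance
  ∂[3,4,6] = [4,6] − [3,6] + [3,4],
  ∂[0,1,4] = [1,4] − [0,4] + [0,1].
This gives a 18×12 integer matrix of rank 12; reducing to Smith normal form yields diagonal entries (1,1,1,1,1,1,1,1,1,1,1,2).

Computing H_k = (kernel of ∂_k) / (image of ∂_{k+1}):

  H_0: rank C_0 − rank ∂_1 = 7 − 6 = 1, and the invariant factors of ∂_1 are all 1, so H_0 ≅ Z.
  H_1: rank ker ∂_1 − rank ∂_2 = (18 − 6) − 12 = 0, and ∂_2 has invariant factor 2 > 1, so H_1 ≅ Z/2.
  H_2: rank ker ∂_2 − rank ∂_3 = (12 − 12) − 0 = 0, and there is no ∂_3, so H_2 ≅ 0.

(K is a triangulation of the real projective plane RP^2.)

H_0 = Z,  H_1 = Z/2,  H_2 = 0.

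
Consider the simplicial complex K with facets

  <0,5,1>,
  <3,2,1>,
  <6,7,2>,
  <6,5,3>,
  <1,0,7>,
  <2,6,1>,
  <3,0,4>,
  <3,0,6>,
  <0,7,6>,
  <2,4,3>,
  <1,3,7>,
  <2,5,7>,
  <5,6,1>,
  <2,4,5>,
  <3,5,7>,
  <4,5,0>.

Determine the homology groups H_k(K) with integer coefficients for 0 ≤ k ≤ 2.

Take the total order 0 < 1 < 2 < 3 < 4 < 5 < 6 < 7 on the vertex set. Then K (dimension 2) consists of the simplices:

  0-simplices (8): [0], [1], [2], [3], [4], [5], [6], [7]
  1-simplices (24): (24 of them)
  2-simplices (16): [0,1,5], [0,1,7], [0,3,4], [0,3,6], [0,4,5], [0,6,7], [1,2,3], [1,2,6], [1,3,7], [1,5,6], [2,3,4], [2,4,5], [2,5,7], [2,6,7], [3,5,6], [3,5,7]

Hence C_0 ≅ Z^8, C_1 ≅ Z^24, C_2 ≅ Z^16.

Boundary ∂_1: C_1 → C_0 sends each edge [p,q] (with p < q) to q − p. For instance
  ∂[2,6] = [6] − [2].
The 8×24 boundary matrix has rank 7 and Smith normal form diag(1,1,1,1,1,1,1).

The boundary map ∂_2: C_2 → C_1 maps a triangle to the signed sum of its edges. For instance
  ∂[2,3,4] = [3,4] − [2,4] + [2,3],
  ∂[3,5,6] = [5,6] − [3,6] + [3,5].
As a 24×16 matrix over Z this has rank 15, with invariant factors (1,1,1,1,1,1,1,1,1,1,1,1,1,1,1).

Reading off H_k = ker ∂_k / im ∂_{k+1}:

  H_0: rank C_0 − rank ∂_1 = 8 − 7 = 1, and the invariant factors of ∂_1 are all 1, so H_0 ≅ Z.
  H_1: rank ker ∂_1 − rank ∂_2 = (24 − 7) − 15 = 2, and the invariant factors of ∂_2 are all 1, so H_1 ≅ Z^2.
  H_2: rank ker ∂_2 − rank ∂_3 = (16 − 15) − 0 = 1, and there is no ∂_3, so H_2 ≅ Z.

As a check, the Euler characteristic is 8 − 24 + 16 = 0, which agrees with 1 − 2 + 1 = 0.
(K is a triangulation of the torus T^2.)

H_0 = Z,  H_1 = Z^2,  H_2 = Z.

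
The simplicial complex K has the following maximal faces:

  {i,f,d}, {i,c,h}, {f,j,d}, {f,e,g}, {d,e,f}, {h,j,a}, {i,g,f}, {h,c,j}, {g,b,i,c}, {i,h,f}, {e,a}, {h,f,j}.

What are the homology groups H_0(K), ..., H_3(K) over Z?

H_0 = Z,  H_1 = Z,  H_2 = 0,  H_3 = 0.

We work with the vertex ordering a < b < c < d < e < f < g < h < i < j. The simplices of K, each written with vertices in increasing order, are:

  0-simplices (10): a, b, c, d, e, f, g, h, i, j
  1-simplices (23): ae, ah, aj, bc, bg, bi, cg, ch, ci, cj, de, df, di, dj, ef, eg, fg, fh, fi, fj, gi, hi, hj
  2-simplices (14): ahj, bcg, bci, bgi, cgi, chi, chj, def, dfi, dfj, efg, fgi, fhi, fhj
  3-simplices (1): bcgi

Hence C_0 ≅ Z^10, C_1 ≅ Z^23, C_2 ≅ Z^14, C_3 ≅ Z^1.

The boundary map ∂_1: C_1 → C_0 is given by ∂[p,q] = [q] − [p].
The 10×23 boundary matrix has rank 9 and Smith normal form diag(1,1,1,1,1,1,1,1,1).

∂_2: C_2 → C_1 maps a triangle to the signed sum of its edges. For instance
  ∂bgi = gi − bi + bg,
  ∂bcg = cg − bg + bc.
The 23×14 boundary matrix has rank 13 and Smith normal form diag(1,1,1,1,1,1,1,1,1,1,1,1,1).

∂_3: C_3 → C_2 sends each 3-simplex σ to the alternating sum Σ_i (−1)^i (σ with its i-th vertex removed). For instance
  ∂bcgi = cgi − bgi + bci − bcg.
The resulting 14×1 matrix has rank 1, and its Smith normal form has invariant factors (1).

Computing H_k = (kernel of ∂_k) / (image of ∂_{k+1}):

  H_0: rank C_0 − rank ∂_1 = 10 − 9 = 1, and the invariant factors of ∂_1 are all 1, so H_0 ≅ Z.
  H_1: rank ker ∂_1 − rank ∂_2 = (23 − 9) − 13 = 1, and the invariant factors of ∂_2 are all 1, so H_1 ≅ Z.
  H_2: rank ker ∂_2 − rank ∂_3 = (14 − 13) − 1 = 0, and the invariant factors of ∂_3 are all 1, so H_2 ≅ 0.
  H_3: rank ker ∂_3 − rank ∂_4 = (1 − 1) − 0 = 0, and there is no ∂_4, so H_3 ≅ 0.

As a check, the Euler characteristic is 10 − 23 + 14 − 1 = 0, which agrees with 1 − 1 + 0 − 0 = 0.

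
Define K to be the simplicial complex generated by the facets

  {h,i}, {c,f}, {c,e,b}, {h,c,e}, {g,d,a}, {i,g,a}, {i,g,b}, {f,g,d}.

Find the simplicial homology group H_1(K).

H_1 ≅ Z^2.

Take the total order a < b < c < d < e < f < g < h < i on the vertex set. Then K (dimension 2) consists of the simplices:

  0-simplices (9): a, b, c, d, e, f, g, h, i
  1-simplices (16): ad, ag, ai, bc, be, bg, bi, ce, cf, ch, df, dg, eh, fg, gi, hi
  2-simplices (6): adg, agi, bce, bgi, ceh, dfg

so the chain groups are C_0 ≅ Z^9, C_1 ≅ Z^16, C_2 ≅ Z^6.

Boundary ∂_1: C_1 → C_0 maps an edge to its endpoints' difference, ∂[p,q] = q − p. For instance
  ∂be = e − b.
As a 9×16 matrix over Z this has rank 8, with invariant factors (1,1,1,1,1,1,1,1).

Boundary ∂_2: C_2 → C_1 acts by ∂[p,q,r] = [q,r] − [p,r] + [p,q]. For instance
  ∂ceh = eh − ch + ce,
  ∂agi = gi − ai + ag.
This gives a 16×6 integer matrix of rank 6; reducing to Smith normal form yields diagonal entries (1,1,1,1,1,1).

From H_k ≅ ker(∂_k) / im(∂_{k+1}) we obtain:

  H_1: rank ker ∂_1 − rank ∂_2 = (16 − 8) − 6 = 2, and the invariant factors of ∂_2 are all 1, so H_1 ≅ Z^2.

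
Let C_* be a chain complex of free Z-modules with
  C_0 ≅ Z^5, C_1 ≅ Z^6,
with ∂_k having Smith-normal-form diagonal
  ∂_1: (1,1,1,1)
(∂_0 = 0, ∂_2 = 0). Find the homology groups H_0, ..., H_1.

H_0 ≅ Z,  H_1 ≅ Z^2.

H_0: b_0 = 5 − 0 − 4 = 1; torsion from ∂_1 factors > 1: none. So H_0 ≅ Z.
H_1: b_1 = 6 − 4 − 0 = 2; torsion from ∂_2 factors > 1: none. So H_1 ≅ Z^2.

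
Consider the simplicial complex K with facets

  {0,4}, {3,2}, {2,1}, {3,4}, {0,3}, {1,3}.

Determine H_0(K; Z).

H_0 ≅ Z.

Take the total order 0 < 1 < 2 < 3 < 4 on the vertex set. Then K (dimension 1) consists of the simplices:

  0-simplices (5): [0], [1], [2], [3], [4]
  1-simplices (6): [0,3], [0,4], [1,2], [1,3], [2,3], [3,4]

Hence C_0 ≅ Z^5, C_1 ≅ Z^6.

The boundary map ∂_1: C_1 → C_0 maps an edge to its endpoints' difference, ∂[p,q] = q − p. For instance
  ∂[0,4] = [4] − [0].
The resulting 5×6 matrix has rank 4, and its Smith normal form has invariant factors (1,1,1,1).

From H_k ≅ ker(∂_k) / im(∂_{k+1}) we obtain:

  H_0: rank C_0 − rank ∂_1 = 5 − 4 = 1, and the invariant factors of ∂_1 are all 1, so H_0 ≅ Z.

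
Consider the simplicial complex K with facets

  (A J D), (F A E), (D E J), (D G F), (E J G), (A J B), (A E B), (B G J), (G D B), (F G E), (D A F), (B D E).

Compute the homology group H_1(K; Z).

H_1 ≅ Z/2.

Fix the vertex order A < B < D < E < F < G < J and write every simplex with vertices in increasing order. Then dim K = 2 and the simplices of K are:

  0-simplices (7): A, B, D, E, F, G, J
  1-simplices (18): AB, AD, AE, AF, AJ, BD, BE, BG, BJ, DE, DF, DG, DJ, EF, EG, EJ, FG, GJ
  2-simplices (12): ABE, ABJ, ADF, ADJ, AEF, BDE, BDG, BGJ, DEJ, DFG, EFG, EGJ

so the chain groups are C_0 ≅ Z^7, C_1 ≅ Z^18, C_2 ≅ Z^12.

The boundary map ∂_1: C_1 → C_0 maps an edge to its endpoints' difference, ∂[p,q] = q − p.
This gives a 7×18 integer matrix of rank 6; reducing to Smith normal form yields diagonal entries (1,1,1,1,1,1).

∂_2: C_2 → C_1 acts by ∂[p,q,r] = [q,r] − [p,r] + [p,q]. For instance
  ∂ADF = DF − AF + AD,
  ∂ABE = BE − AE + AB.
The resulting 18×12 matrix has rank 12, and its Smith normal form has invariant factors (1,1,1,1,1,1,1,1,1,1,1,2).

From H_k ≅ ker(∂_k) / im(∂_{k+1}) we obtain:

  H_1: rank ker ∂_1 − rank ∂_2 = (18 − 6) − 12 = 0, and ∂_2 has invariant factor 2 > 1, so H_1 ≅ Z/2.

(K is a triangulation of the real projective plane RP^2.)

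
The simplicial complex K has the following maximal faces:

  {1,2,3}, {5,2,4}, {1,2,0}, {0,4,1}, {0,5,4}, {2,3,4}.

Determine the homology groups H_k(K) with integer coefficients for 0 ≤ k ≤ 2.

H_0 ≅ Z,  H_1 ≅ Z,  H_2 = 0.

Fix the vertex order 0 < 1 < 2 < 3 < 4 < 5 and write every simplex with vertices in increasing order. Then dim K = 2 and the simplices of K are:

  0-simplices (6): [0], [1], [2], [3], [4], [5]
  1-simplices (12): [0,1], [0,2], [0,4], [0,5], [1,2], [1,3], [1,4], [2,3], [2,4], [2,5], [3,4], [4,5]
  2-simplices (6): [0,1,2], [0,1,4], [0,4,5], [1,2,3], [2,3,4], [2,4,5]

giving chain groups C_0 ≅ Z^6, C_1 ≅ Z^12, C_2 ≅ Z^6.

The boundary map ∂_1: C_1 → C_0 sends each edge [p,q] (with p < q) to q − p.
As a 6×12 matrix over Z this has rank 5, with invariant factors (1,1,1,1,1).

Boundary ∂_2: C_2 → C_1 maps a triangle to the signed sum of its edges. For instance
  ∂[2,3,4] = [3,4] − [2,4] + [2,3],
  ∂[0,1,4] = [1,4] − [0,4] + [0,1].
As a 12×6 matrix over Z this has rank 6, with invariant factors (1,1,1,1,1,1).

Now H_k = ker ∂_k / im ∂_{k+1}, so:

  H_0: rank C_0 − rank ∂_1 = 6 − 5 = 1, and the invariant factors of ∂_1 are all 1, so H_0 = Z.
  H_1: rank ker ∂_1 − rank ∂_2 = (12 − 5) − 6 = 1, and the invariant factors of ∂_2 are all 1, so H_1 = Z.
  H_2: rank ker ∂_2 − rank ∂_3 = (6 − 6) − 0 = 0, and there is no ∂_3, so H_2 = 0.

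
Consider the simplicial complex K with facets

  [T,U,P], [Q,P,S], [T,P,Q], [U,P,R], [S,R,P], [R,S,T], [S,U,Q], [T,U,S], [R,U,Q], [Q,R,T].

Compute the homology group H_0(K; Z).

K has 6 vertices, 15 edges, 10 triangles.
rank ∂_0 = 0, rank ∂_1 = 5 ⇒ b_0 = 6 − 0 − 5 = 1; all invariant factors of ∂_1 are 1 so no torsion. So H_0 = Z.

H_0 = Z.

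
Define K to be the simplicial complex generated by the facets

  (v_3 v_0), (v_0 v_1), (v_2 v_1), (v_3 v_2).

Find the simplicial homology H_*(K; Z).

H_0 ≅ Z,  H_1 ≅ Z.

We work with the vertex ordering v_0 < v_1 < v_2 < v_3. The simplices of K, each written with vertices in increasing order, are:

  0-simplices (4): [v_0], [v_1], [v_2], [v_3]
  1-simplices (4): [v_0,v_1], [v_0,v_3], [v_1,v_2], [v_2,v_3]

giving chain groups C_0 ≅ Z^4, C_1 ≅ Z^4.

The boundary map ∂_1: C_1 → C_0 maps an edge to its endpoints' difference, ∂[p,q] = q − p. For instance
  ∂[v_0,v_1] = [v_1] − [v_0].
The resulting 4×4 matrix has rank 3, and its Smith normal form has invariant factors (1,1,1).

Now H_k = ker ∂_k / im ∂_{k+1}, so:

  H_0: rank C_0 − rank ∂_1 = 4 − 3 = 1, and the invariant factors of ∂_1 are all 1, so H_0 = Z.
  H_1: rank ker ∂_1 − rank ∂_2 = (4 − 3) − 0 = 1, and there is no ∂_2, so H_1 = Z.

As a check, the Euler characteristic is 4 − 4 = 0, which agrees with 1 − 1 = 0.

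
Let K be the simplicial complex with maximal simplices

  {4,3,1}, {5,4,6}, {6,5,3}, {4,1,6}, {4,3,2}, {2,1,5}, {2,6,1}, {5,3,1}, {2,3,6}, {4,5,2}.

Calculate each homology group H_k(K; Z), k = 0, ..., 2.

H_0 = Z,  H_1 = Z_2,  H_2 = 0.

We work with the vertex ordering 1 < 2 < 3 < 4 < 5 < 6. The simplices of K, each written with vertices in increasing order, are:

  0-simplices (6): [1], [2], [3], [4], [5], [6]
  1-simplices (15): [1,2], [1,3], [1,4], [1,5], [1,6], [2,3], [2,4], [2,5], [2,6], [3,4], [3,5], [3,6], [4,5], [4,6], [5,6]
  2-simplices (10): [1,2,5], [1,2,6], [1,3,4], [1,3,5], [1,4,6], [2,3,4], [2,3,6], [2,4,5], [3,5,6], [4,5,6]

Hence C_0 ≅ Z^6, C_1 ≅ Z^15, C_2 ≅ Z^10.

Boundary ∂_1: C_1 → C_0 maps an edge to its endpoints' difference, ∂[p,q] = q − p.
As a 6×15 matrix over Z this has rank 5, with invariant factors (1,1,1,1,1).

∂_2: C_2 → C_1 maps a triangle to the signed sum of its edges. For instance
  ∂[2,3,6] = [3,6] − [2,6] + [2,3],
  ∂[1,2,6] = [2,6] − [1,6] + [1,2].
The 15×10 boundary matrix has rank 10 and Smith normal form diag(1,1,1,1,1,1,1,1,1,2).

Reading off H_k = ker ∂_k / im ∂_{k+1}:

  H_0: rank C_0 − rank ∂_1 = 6 − 5 = 1, and the invariant factors of ∂_1 are all 1, so H_0 = Z.
  H_1: rank ker ∂_1 − rank ∂_2 = (15 − 5) − 10 = 0, and ∂_2 has invariant factor 2 > 1, so H_1 = Z_2.
  H_2: rank ker ∂_2 − rank ∂_3 = (10 − 10) − 0 = 0, and there is no ∂_3, so H_2 = 0.

As a check, the Euler characteristic is 6 − 15 + 10 = 1, which agrees with 1 − 0 + 0 = 1.
(K is a triangulation of the real projective plane RP^2.)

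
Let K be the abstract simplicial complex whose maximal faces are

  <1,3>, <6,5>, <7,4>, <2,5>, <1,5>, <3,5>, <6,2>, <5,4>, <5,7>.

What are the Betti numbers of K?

Fix the vertex order 1 < 2 < 3 < 4 < 5 < 6 < 7 and write every simplex with vertices in increasing order. Then dim K = 1 and the simplices of K are:

  0-simplices (7): [1], [2], [3], [4], [5], [6], [7]
  1-simplices (9): [1,3], [1,5], [2,5], [2,6], [3,5], [4,5], [4,7], [5,6], [5,7]

so the chain groups are C_0 ≅ Z^7, C_1 ≅ Z^9.

∂_1: C_1 → C_0 maps an edge to its endpoints' difference, ∂[p,q] = q − p. For instance
  ∂[5,7] = [7] − [5].
The 7×9 boundary matrix has rank 6 and Smith normal form diag(1,1,1,1,1,1).

Computing H_k = (kernel of ∂_k) / (image of ∂_{k+1}):

  H_0: rank C_0 − rank ∂_1 = 7 − 6 = 1, and the invariant factors of ∂_1 are all 1, so H_0 ≅ Z.
  H_1: rank ker ∂_1 − rank ∂_2 = (9 − 6) − 0 = 3, and there is no ∂_2, so H_1 ≅ Z^3.

Hence the Betti numbers are b_0 = 1, b_1 = 3.

b_0 = 1, b_1 = 3.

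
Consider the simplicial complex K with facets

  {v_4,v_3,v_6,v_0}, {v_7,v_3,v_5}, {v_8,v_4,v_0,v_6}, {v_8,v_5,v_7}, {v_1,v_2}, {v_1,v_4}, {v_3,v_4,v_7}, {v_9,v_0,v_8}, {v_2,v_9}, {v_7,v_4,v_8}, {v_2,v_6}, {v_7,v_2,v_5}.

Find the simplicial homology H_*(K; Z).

Order the vertices as v_0 < v_1 < v_2 < v_3 < v_4 < v_5 < v_6 < v_7 < v_8 < v_9. Listing each simplex with vertices in this order, K has dimension 3 with simplices:

  0-simplices (10): [v_0], [v_1], [v_2], [v_3], [v_4], [v_5], [v_6], [v_7], [v_8], [v_9]
  1-simplices (23): (23 of them)
  2-simplices (13): (13 of them)
  3-simplices (2): [v_0,v_3,v_4,v_6], [v_0,v_4,v_6,v_8]

so the chain groups are C_0 ≅ Z^10, C_1 ≅ Z^23, C_2 ≅ Z^13, C_3 ≅ Z^2.

The boundary map ∂_1: C_1 → C_0 maps an edge to its endpoints' difference, ∂[p,q] = q − p. For instance
  ∂[v_7,v_8] = [v_8] − [v_7].
As a 10×23 matrix over Z this has rank 9, with invariant factors (1,1,1,1,1,1,1,1,1).

∂_2: C_2 → C_1 maps a triangle to the signed sum of its edges. For instance
  ∂[v_0,v_4,v_6] = [v_4,v_6] − [v_0,v_6] + [v_0,v_4],
  ∂[v_3,v_4,v_6] = [v_4,v_6] − [v_3,v_6] + [v_3,v_4].
This gives a 23×13 integer matrix of rank 11; reducing to Smith normal form yields diagonal entries (1,1,1,1,1,1,1,1,1,1,1).

Boundary ∂_3: C_3 → C_2 sends each 3-simplex σ to the alternating sum Σ_i (−1)^i (σ with its i-th vertex removed). For instance
  ∂[v_0,v_4,v_6,v_8] = [v_4,v_6,v_8] − [v_0,v_6,v_8] + [v_0,v_4,v_8] − [v_0,v_4,v_6],
  ∂[v_0,v_3,v_4,v_6] = [v_3,v_4,v_6] − [v_0,v_4,v_6] + [v_0,v_3,v_6] − [v_0,v_3,v_4].
The 13×2 boundary matrix has rank 2 and Smith normal form diag(1,1).

From H_k ≅ ker(∂_k) / im(∂_{k+1}) we obtain:

  H_0: rank C_0 − rank ∂_1 = 10 − 9 = 1, and the invariant factors of ∂_1 are all 1, so H_0 ≅ Z.
  H_1: rank ker ∂_1 − rank ∂_2 = (23 − 9) − 11 = 3, and the invariant factors of ∂_2 are all 1, so H_1 ≅ Z^3.
  H_2: rank ker ∂_2 − rank ∂_3 = (13 − 11) − 2 = 0, and the invariant factors of ∂_3 are all 1, so H_2 ≅ 0.
  H_3: rank ker ∂_3 − rank ∂_4 = (2 − 2) − 0 = 0, and there is no ∂_4, so H_3 ≅ 0.

H_0 = Z,  H_1 = Z^3,  H_2 = 0,  H_3 = 0.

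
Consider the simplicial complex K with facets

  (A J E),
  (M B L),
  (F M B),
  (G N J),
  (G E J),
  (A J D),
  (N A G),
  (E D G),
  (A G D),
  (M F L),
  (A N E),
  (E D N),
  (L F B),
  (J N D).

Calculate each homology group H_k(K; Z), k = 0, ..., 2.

Order the vertices as A < B < D < E < F < G < J < L < M < N. Listing each simplex with vertices in this order, K has dimension 2 with simplices:

  0-simplices (10): A, B, D, E, F, G, J, L, M, N
  1-simplices (21): AD, AE, AG, AJ, AN, BF, BL, BM, DE, DG, DJ, DN, EG, EJ, EN, FL, FM, GJ, GN, JN, LM
  2-simplices (14): ADG, ADJ, AEJ, AEN, AGN, BFL, BFM, BLM, DEG, DEN, DJN, EGJ, FLM, GJN

so the chain groups are C_0 ≅ Z^10, C_1 ≅ Z^21, C_2 ≅ Z^14.

The boundary map ∂_1: C_1 → C_0 sends each edge [p,q] (with p < q) to q − p. For instance
  ∂EG = G − E.
This gives a 10×21 integer matrix of rank 8; reducing to Smith normal form yields diagonal entries (1,1,1,1,1,1,1,1).

The boundary map ∂_2: C_2 → C_1 acts by ∂[p,q,r] = [q,r] − [p,r] + [p,q]. For instance
  ∂BFM = FM − BM + BF,
  ∂DJN = JN − DN + DJ.
The resulting 21×14 matrix has rank 13, and its Smith normal form has invariant factors (1,1,1,1,1,1,1,1,1,1,1,1,2).

Now H_k = ker ∂_k / im ∂_{k+1}, so:

  H_0: rank C_0 − rank ∂_1 = 10 − 8 = 2, and the invariant factors of ∂_1 are all 1, so H_0 = Z^2.
  H_1: rank ker ∂_1 − rank ∂_2 = (21 − 8) − 13 = 0, and ∂_2 has invariant factor 2 > 1, so H_1 = Z/2Z.
  H_2: rank ker ∂_2 − rank ∂_3 = (14 − 13) − 0 = 1, and there is no ∂_3, so H_2 = Z.

As a check, the Euler characteristic is 10 − 21 + 14 = 3, which agrees with 2 − 0 + 1 = 3.
(K is a triangulation of the disjoint union of the 2-sphere S^2 and the real projective plane RP^2.)

H_0 = Z^2,  H_1 = Z/2Z,  H_2 = Z.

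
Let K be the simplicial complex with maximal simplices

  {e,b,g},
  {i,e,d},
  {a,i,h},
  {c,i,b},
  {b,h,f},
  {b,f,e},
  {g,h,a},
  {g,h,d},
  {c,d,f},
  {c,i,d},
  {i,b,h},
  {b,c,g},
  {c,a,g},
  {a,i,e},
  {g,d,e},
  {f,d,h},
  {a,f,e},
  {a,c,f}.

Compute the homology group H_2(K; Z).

Fix the vertex order a < b < c < d < e < f < g < h < i and write every simplex with vertices in increasing order. Then dim K = 2 and the simplices of K are:

  0-simplices (9): a, b, c, d, e, f, g, h, i
  1-simplices (27): ac, ae, af, ag, ah, ai, bc, be, bf, bg, bh, bi, cd, cf, cg, ci, de, df, dg, dh, di, ef, eg, ei, fh, gh, hi
  2-simplices (18): acf, acg, aef, aei, agh, ahi, bcg, bci, bef, beg, bfh, bhi, cdf, cdi, deg, dei, dfh, dgh

giving chain groups C_0 ≅ Z^9, C_1 ≅ Z^27, C_2 ≅ Z^18.

Boundary ∂_1: C_1 → C_0 is given by ∂[p,q] = [q] − [p]. For instance
  ∂be = e − b.
This gives a 9×27 integer matrix of rank 8; reducing to Smith normal form yields diagonal entries (1,1,1,1,1,1,1,1).

The boundary map ∂_2: C_2 → C_1 sends each 2-simplex [p,q,r] to [q,r] − [p,r] + [p,q]. For instance
  ∂dei = ei − di + de,
  ∂cdf = df − cf + cd.
The 27×18 boundary matrix has rank 17 and Smith normal form diag(1,1,1,1,1,1,1,1,1,1,1,1,1,1,1,1,1).

Reading off H_k = ker ∂_k / im ∂_{k+1}:

  H_2: rank ker ∂_2 − rank ∂_3 = (18 − 17) − 0 = 1, and there is no ∂_3, so H_2 = Z.

H_2 = Z.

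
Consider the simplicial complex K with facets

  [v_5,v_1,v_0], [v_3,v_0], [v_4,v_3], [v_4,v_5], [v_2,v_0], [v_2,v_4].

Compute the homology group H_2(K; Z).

H_2 = 0.

Fix the vertex order v_0 < v_1 < v_2 < v_3 < v_4 < v_5 and write every simplex with vertices in increasing order. Then dim K = 2 and the simplices of K are:

  0-simplices (6): [v_0], [v_1], [v_2], [v_3], [v_4], [v_5]
  1-simplices (8): [v_0,v_1], [v_0,v_2], [v_0,v_3], [v_0,v_5], [v_1,v_5], [v_2,v_4], [v_3,v_4], [v_4,v_5]
  2-simplices (1): [v_0,v_1,v_5]

so the chain groups are C_0 ≅ Z^6, C_1 ≅ Z^8, C_2 ≅ Z^1.

The boundary map ∂_1: C_1 → C_0 maps an edge to its endpoints' difference, ∂[p,q] = q − p.
As a 6×8 matrix over Z this has rank 5, with invariant factors (1,1,1,1,1).

Boundary ∂_2: C_2 → C_1 maps a triangle to the signed sum of its edges. For instance
  ∂[v_0,v_1,v_5] = [v_1,v_5] − [v_0,v_5] + [v_0,v_1].
The resulting 8×1 matrix has rank 1, and its Smith normal form has invariant factors (1).

Computing H_k = (kernel of ∂_k) / (image of ∂_{k+1}):

  H_2: rank ker ∂_2 − rank ∂_3 = (1 − 1) − 0 = 0, and there is no ∂_3, so H_2 = 0.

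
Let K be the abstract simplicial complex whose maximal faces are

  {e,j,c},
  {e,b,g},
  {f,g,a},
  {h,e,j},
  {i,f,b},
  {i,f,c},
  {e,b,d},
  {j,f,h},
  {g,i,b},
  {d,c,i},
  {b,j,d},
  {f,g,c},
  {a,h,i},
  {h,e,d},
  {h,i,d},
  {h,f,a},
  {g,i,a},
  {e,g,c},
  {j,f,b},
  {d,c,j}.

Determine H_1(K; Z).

H_1 = Z × Z/2.

Take the total order a < b < c < d < e < f < g < h < i < j on the vertex set. Then K (dimension 2) consists of the simplices:

  0-simplices (10): a, b, c, d, e, f, g, h, i, j
  1-simplices (30): af, ag, ah, ai, bd, be, bf, bg, bi, bj, cd, ce, cf, cg, ci, cj, de, dh, di, dj, eg, eh, ej, fg, fh, fi, fj, gi, hi, hj
  2-simplices (20): afg, afh, agi, ahi, bde, bdj, beg, bfi, bfj, bgi, cdi, cdj, ceg, cej, cfg, cfi, deh, dhi, ehj, fhj

giving chain groups C_0 ≅ Z^10, C_1 ≅ Z^30, C_2 ≅ Z^20.

The boundary map ∂_1: C_1 → C_0 is given by ∂[p,q] = [q] − [p]. For instance
  ∂fi = i − f.
This gives a 10×30 integer matrix of rank 9; reducing to Smith normal form yields diagonal entries (1,1,1,1,1,1,1,1,1).

∂_2: C_2 → C_1 maps a triangle to the signed sum of its edges. For instance
  ∂agi = gi − ai + ag,
  ∂dhi = hi − di + dh.
This gives a 30×20 integer matrix of rank 20; reducing to Smith normal form yields diagonal entries (1,1,1,1,1,1,1,1,1,1,1,1,1,1,1,1,1,1,1,2).

Reading off H_k = ker ∂_k / im ∂_{k+1}:

  H_1: rank ker ∂_1 − rank ∂_2 = (30 − 9) − 20 = 1, and ∂_2 has invariant factor 2 > 1, so H_1 = Z × Z/2.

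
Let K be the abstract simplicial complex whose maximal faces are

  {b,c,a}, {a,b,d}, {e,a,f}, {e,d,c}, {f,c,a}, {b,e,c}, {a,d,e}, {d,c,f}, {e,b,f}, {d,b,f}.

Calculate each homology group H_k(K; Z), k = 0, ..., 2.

H_0 = Z,  H_1 = Z/2Z,  H_2 = 0.

We work with the vertex ordering a < b < c < d < e < f. The simplices of K, each written with vertices in increasing order, are:

  0-simplices (6): a, b, c, d, e, f
  1-simplices (15): ab, ac, ad, ae, af, bc, bd, be, bf, cd, ce, cf, de, df, ef
  2-simplices (10): abc, abd, acf, ade, aef, bce, bdf, bef, cde, cdf

giving chain groups C_0 ≅ Z^6, C_1 ≅ Z^15, C_2 ≅ Z^10.

Boundary ∂_1: C_1 → C_0 sends each edge [p,q] (with p < q) to q − p. For instance
  ∂ac = c − a.
As a 6×15 matrix over Z this has rank 5, with invariant factors (1,1,1,1,1).

∂_2: C_2 → C_1 acts by ∂[p,q,r] = [q,r] − [p,r] + [p,q]. For instance
  ∂cde = de − ce + cd,
  ∂ade = de − ae + ad.
This gives a 15×10 integer matrix of rank 10; reducing to Smith normal form yields diagonal entries (1,1,1,1,1,1,1,1,1,2).

Now H_k = ker ∂_k / im ∂_{k+1}, so:

  H_0: rank C_0 − rank ∂_1 = 6 − 5 = 1, and the invariant factors of ∂_1 are all 1, so H_0 ≅ Z.
  H_1: rank ker ∂_1 − rank ∂_2 = (15 − 5) − 10 = 0, and ∂_2 has invariant factor 2 > 1, so H_1 ≅ Z/2Z.
  H_2: rank ker ∂_2 − rank ∂_3 = (10 − 10) − 0 = 0, and there is no ∂_3, so H_2 ≅ 0.

As a check, the Euler characteristic is 6 − 15 + 10 = 1, which agrees with 1 − 0 + 0 = 1.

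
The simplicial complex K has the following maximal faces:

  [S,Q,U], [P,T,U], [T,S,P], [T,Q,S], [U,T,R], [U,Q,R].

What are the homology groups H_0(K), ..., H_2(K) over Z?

We work with the vertex ordering P < Q < R < S < T < U. The simplices of K, each written with vertices in increasing order, are:

  0-simplices (6): P, Q, R, S, T, U
  1-simplices (12): PS, PT, PU, QR, QS, QT, QU, RT, RU, ST, SU, TU
  2-simplices (6): PST, PTU, QRU, QST, QSU, RTU

so the chain groups are C_0 ≅ Z^6, C_1 ≅ Z^12, C_2 ≅ Z^6.

∂_1: C_1 → C_0 is given by ∂[p,q] = [q] − [p].
The 6×12 boundary matrix has rank 5 and Smith normal form diag(1,1,1,1,1).

∂_2: C_2 → C_1 acts by ∂[p,q,r] = [q,r] − [p,r] + [p,q]. For instance
  ∂QSU = SU − QU + QS,
  ∂PST = ST − PT + PS.
The 12×6 boundary matrix has rank 6 and Smith normal form diag(1,1,1,1,1,1).

From H_k ≅ ker(∂_k) / im(∂_{k+1}) we obtain:

  H_0: rank C_0 − rank ∂_1 = 6 − 5 = 1, and the invariant factors of ∂_1 are all 1, so H_0 ≅ Z.
  H_1: rank ker ∂_1 − rank ∂_2 = (12 − 5) − 6 = 1, and the invariant factors of ∂_2 are all 1, so H_1 ≅ Z.
  H_2: rank ker ∂_2 − rank ∂_3 = (6 − 6) − 0 = 0, and there is no ∂_3, so H_2 ≅ 0.

H_0 ≅ Z,  H_1 ≅ Z,  H_2 = 0.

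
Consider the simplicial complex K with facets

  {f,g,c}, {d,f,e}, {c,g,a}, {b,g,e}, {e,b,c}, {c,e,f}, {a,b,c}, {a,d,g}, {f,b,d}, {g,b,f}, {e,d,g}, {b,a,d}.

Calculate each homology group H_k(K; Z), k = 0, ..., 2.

We work with the vertex ordering a < b < c < d < e < f < g. The simplices of K, each written with vertices in increasing order, are:

  0-simplices (7): a, b, c, d, e, f, g
  1-simplices (18): ab, ac, ad, ag, bc, bd, be, bf, bg, ce, cf, cg, de, df, dg, ef, eg, fg
  2-simplices (12): abc, abd, acg, adg, bce, bdf, beg, bfg, cef, cfg, def, deg

so the chain groups are C_0 ≅ Z^7, C_1 ≅ Z^18, C_2 ≅ Z^12.

The boundary map ∂_1: C_1 → C_0 is given by ∂[p,q] = [q] − [p].
As a 7×18 matrix over Z this has rank 6, with invariant factors (1,1,1,1,1,1).

The boundary map ∂_2: C_2 → C_1 acts by ∂[p,q,r] = [q,r] − [p,r] + [p,q]. For instance
  ∂bdf = df − bf + bd,
  ∂deg = eg − dg + de.
This gives a 18×12 integer matrix of rank 12; reducing to Smith normal form yields diagonal entries (1,1,1,1,1,1,1,1,1,1,1,2).

Computing H_k = (kernel of ∂_k) / (image of ∂_{k+1}):

  H_0: rank C_0 − rank ∂_1 = 7 − 6 = 1, and the invariant factors of ∂_1 are all 1, so H_0 = Z.
  H_1: rank ker ∂_1 − rank ∂_2 = (18 − 6) − 12 = 0, and ∂_2 has invariant factor 2 > 1, so H_1 = Z_2.
  H_2: rank ker ∂_2 − rank ∂_3 = (12 − 12) − 0 = 0, and there is no ∂_3, so H_2 = 0.

As a check, the Euler characteristic is 7 − 18 + 12 = 1, which agrees with 1 − 0 + 0 = 1.
(K is a triangulation of the real projective plane RP^2.)

H_0 = Z,  H_1 = Z_2,  H_2 = 0.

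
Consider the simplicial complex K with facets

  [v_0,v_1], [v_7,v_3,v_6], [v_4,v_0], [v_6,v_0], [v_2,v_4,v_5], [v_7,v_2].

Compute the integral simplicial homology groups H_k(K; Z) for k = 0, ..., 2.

H_0 = Z,  H_1 = Z,  H_2 = 0.

We work with the vertex ordering v_0 < v_1 < v_2 < v_3 < v_4 < v_5 < v_6 < v_7. The simplices of K, each written with vertices in increasing order, are:

  0-simplices (8): [v_0], [v_1], [v_2], [v_3], [v_4], [v_5], [v_6], [v_7]
  1-simplices (10): [v_0,v_1], [v_0,v_4], [v_0,v_6], [v_2,v_4], [v_2,v_5], [v_2,v_7], [v_3,v_6], [v_3,v_7], [v_4,v_5], [v_6,v_7]
  2-simplices (2): [v_2,v_4,v_5], [v_3,v_6,v_7]

Hence C_0 ≅ Z^8, C_1 ≅ Z^10, C_2 ≅ Z^2.

The boundary map ∂_1: C_1 → C_0 maps an edge to its endpoints' difference, ∂[p,q] = q − p. For instance
  ∂[v_2,v_5] = [v_5] − [v_2].
The 8×10 boundary matrix has rank 7 and Smith normal form diag(1,1,1,1,1,1,1).

The boundary map ∂_2: C_2 → C_1 maps a triangle to the signed sum of its edges. For instance
  ∂[v_3,v_6,v_7] = [v_6,v_7] − [v_3,v_7] + [v_3,v_6],
  ∂[v_2,v_4,v_5] = [v_4,v_5] − [v_2,v_5] + [v_2,v_4].
The resulting 10×2 matrix has rank 2, and its Smith normal form has invariant factors (1,1).

Reading off H_k = ker ∂_k / im ∂_{k+1}:

  H_0: rank C_0 − rank ∂_1 = 8 − 7 = 1, and the invariant factors of ∂_1 are all 1, so H_0 = Z.
  H_1: rank ker ∂_1 − rank ∂_2 = (10 − 7) − 2 = 1, and the invariant factors of ∂_2 are all 1, so H_1 = Z.
  H_2: rank ker ∂_2 − rank ∂_3 = (2 − 2) − 0 = 0, and there is no ∂_3, so H_2 = 0.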